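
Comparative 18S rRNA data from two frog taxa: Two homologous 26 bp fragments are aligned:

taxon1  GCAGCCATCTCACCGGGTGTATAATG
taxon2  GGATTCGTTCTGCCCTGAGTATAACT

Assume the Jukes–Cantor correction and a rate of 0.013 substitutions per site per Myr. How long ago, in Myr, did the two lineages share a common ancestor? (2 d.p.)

The sequences differ at 13 of 26 sites, so p = 13/26 = 0.5.
d = −(3/4) ln(1 − 4p/3) = −0.75 ln(1 − 0.666667) = −0.75 ln(0.333333)
  = −0.75 × (-1.098613) = 0.823960 substitutions/site.
Under a molecular clock d = 2μt, so t = d/(2μ) = 0.823960 / (2 × 0.013) = 31.69 Myr.

31.69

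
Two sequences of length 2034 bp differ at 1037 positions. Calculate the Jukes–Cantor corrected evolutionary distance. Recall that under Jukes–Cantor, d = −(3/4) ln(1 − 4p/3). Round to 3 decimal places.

0.854

p = 1037/2034 ≈ 0.509833.
d = −(3/4) ln(1 − 4p/3) = −0.75 ln(1 − 0.679777) = −0.75 ln(0.320223)
  = −0.75 × (-1.138738) = 0.854054 substitutions/site.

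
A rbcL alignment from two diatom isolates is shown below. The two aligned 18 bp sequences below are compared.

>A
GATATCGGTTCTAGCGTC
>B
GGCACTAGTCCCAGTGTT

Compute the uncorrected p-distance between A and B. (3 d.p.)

The sequences differ at 9 of 18 positions (sites 2, 3, 5, 6, 7, 10, 12, 15, 18).
p = 9/18 = 0.500.

0.500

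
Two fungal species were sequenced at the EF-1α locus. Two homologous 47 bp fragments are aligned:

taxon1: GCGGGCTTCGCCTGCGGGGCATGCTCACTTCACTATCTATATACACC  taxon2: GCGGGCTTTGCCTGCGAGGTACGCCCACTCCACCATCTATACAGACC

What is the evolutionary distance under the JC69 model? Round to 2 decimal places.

The sequences differ at 9 of 47 sites (9, 17, 20, 22, 25, 30, 34, 42, 44), so p = 9/47 ≈ 0.191489.
d = −(3/4) ln(1 − 4p/3) = −0.75 ln(1 − 0.255319) = −0.75 ln(0.744681)
  = −0.75 × (-0.294799) = 0.221099 substitutions/site.

0.22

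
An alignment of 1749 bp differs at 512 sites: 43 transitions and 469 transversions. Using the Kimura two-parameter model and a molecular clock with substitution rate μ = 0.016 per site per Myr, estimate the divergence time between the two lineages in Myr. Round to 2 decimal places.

11.97

P = 43/1749 ≈ 0.024585 and Q = 469/1749 ≈ 0.268153.
Under the Kimura two-parameter model, d = −½ ln(1 − 2P − Q) − ¼ ln(1 − 2Q).
1 − 2P − Q = 0.682677, giving −½ ln(0.682677) = 0.190867.
1 − 2Q = 0.463694, giving −¼ ln(0.463694) = 0.192133.
d = 0.190867 + 0.192133 = 0.383000.
Under a molecular clock d = 2μt, so t = d/(2μ) = 0.383000 / (2 × 0.016) = 11.97 Myr.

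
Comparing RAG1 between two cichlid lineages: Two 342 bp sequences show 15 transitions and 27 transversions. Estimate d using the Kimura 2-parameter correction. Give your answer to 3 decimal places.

0.134

P = 15/342 ≈ 0.04386 and Q = 27/342 ≈ 0.078947.
Under the Kimura two-parameter model, d = −½ ln(1 − 2P − Q) − ¼ ln(1 − 2Q).
1 − 2P − Q = 0.833333, giving −½ ln(0.833333) = 0.091161.
1 − 2Q = 0.842106, giving −¼ ln(0.842106) = 0.042962.
d = 0.091161 + 0.042962 = 0.134123.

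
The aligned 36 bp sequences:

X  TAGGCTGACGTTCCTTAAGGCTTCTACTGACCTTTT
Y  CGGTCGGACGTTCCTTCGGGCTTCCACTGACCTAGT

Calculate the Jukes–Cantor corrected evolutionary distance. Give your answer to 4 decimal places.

0.3041

The sequences differ at 9 of 36 sites (1, 2, 4, 6, 17, 18, 25, 34, 35), so p = 9/36 = 0.25.
d = −(3/4) ln(1 − 4p/3) = −0.75 ln(1 − 0.333333) = −0.75 ln(0.666667)
  = −0.75 × (-0.405465) = 0.304099 substitutions/site.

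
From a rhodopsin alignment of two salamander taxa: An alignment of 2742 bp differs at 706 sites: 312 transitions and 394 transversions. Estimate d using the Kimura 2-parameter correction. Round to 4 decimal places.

0.3167

P = 312/2742 ≈ 0.113786 and Q = 394/2742 ≈ 0.143691.
Under the Kimura two-parameter model, d = −½ ln(1 − 2P − Q) − ¼ ln(1 − 2Q).
1 − 2P − Q = 0.628737, giving −½ ln(0.628737) = 0.232021.
1 − 2Q = 0.712618, giving −¼ ln(0.712618) = 0.084702.
d = 0.232021 + 0.084702 = 0.316723.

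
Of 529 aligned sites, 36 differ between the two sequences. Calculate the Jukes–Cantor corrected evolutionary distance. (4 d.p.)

0.0713

p = 36/529 ≈ 0.068053.
d = −(3/4) ln(1 − 4p/3) = −0.75 ln(1 − 0.090737) = −0.75 ln(0.909263)
  = −0.75 × (-0.095121) = 0.071341 substitutions/site.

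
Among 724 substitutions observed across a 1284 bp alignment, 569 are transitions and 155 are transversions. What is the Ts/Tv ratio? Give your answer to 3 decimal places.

3.671

R = 569/155 = 3.670967… ≈ 3.671 (to 3 d.p.).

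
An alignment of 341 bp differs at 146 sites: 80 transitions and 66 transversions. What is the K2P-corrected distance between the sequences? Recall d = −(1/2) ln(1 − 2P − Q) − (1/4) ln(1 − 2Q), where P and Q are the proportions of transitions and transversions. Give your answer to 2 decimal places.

0.67

P = 80/341 ≈ 0.234604 and Q = 66/341 ≈ 0.193548.
Under the Kimura two-parameter model, d = −½ ln(1 − 2P − Q) − ¼ ln(1 − 2Q).
1 − 2P − Q = 0.337244, giving −½ ln(0.337244) = 0.543474.
1 − 2Q = 0.612904, giving −¼ ln(0.612904) = 0.122387.
d = 0.543474 + 0.122387 = 0.665861.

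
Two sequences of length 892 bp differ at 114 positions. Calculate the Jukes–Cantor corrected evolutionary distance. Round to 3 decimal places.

p = 114/892 ≈ 0.127803.
d = −(3/4) ln(1 − 4p/3) = −0.75 ln(1 − 0.170404) = −0.75 ln(0.829596)
  = −0.75 × (-0.186816) = 0.140112 substitutions/site.

0.140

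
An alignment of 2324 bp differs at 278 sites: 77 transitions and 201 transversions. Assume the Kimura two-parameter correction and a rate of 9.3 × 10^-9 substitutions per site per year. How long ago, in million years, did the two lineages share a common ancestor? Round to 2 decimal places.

P = 77/2324 ≈ 0.033133 and Q = 201/2324 ≈ 0.086489.
Under the Kimura two-parameter model, d = −½ ln(1 − 2P − Q) − ¼ ln(1 − 2Q).
1 − 2P − Q = 0.847245, giving −½ ln(0.847245) = 0.082883.
1 − 2Q = 0.827022, giving −¼ ln(0.827022) = 0.047481.
d = 0.082883 + 0.047481 = 0.130364.
Under a molecular clock d = 2μt, so t = d/(2μ) = 0.130364 / (2 × 9.3 × 10^-9) = 7.01 million years.

7.01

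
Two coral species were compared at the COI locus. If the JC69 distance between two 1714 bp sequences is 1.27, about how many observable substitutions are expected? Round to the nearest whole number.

Invert JC69: p = (3/4)(1 − e^(−4d/3)) = 0.75 × (1 − e^(-1.693333)) = 0.75 × (1 − 0.183906) = 0.612071.
Expected differing sites = pL ≈ 0.612071 × 1714 = 1049.089694 ≈ 1049.

1049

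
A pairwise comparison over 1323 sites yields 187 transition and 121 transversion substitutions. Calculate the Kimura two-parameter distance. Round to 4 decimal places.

P = 187/1323 ≈ 0.141345 and Q = 121/1323 ≈ 0.091459.
Under the Kimura two-parameter model, d = −½ ln(1 − 2P − Q) − ¼ ln(1 − 2Q).
1 − 2P − Q = 0.625851, giving −½ ln(0.625851) = 0.234321.
1 − 2Q = 0.817082, giving −¼ ln(0.817082) = 0.050504.
d = 0.234321 + 0.050504 = 0.284825.

0.2848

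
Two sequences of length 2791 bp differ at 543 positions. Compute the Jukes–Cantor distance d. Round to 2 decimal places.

0.23

p = 543/2791 ≈ 0.194554.
d = −(3/4) ln(1 − 4p/3) = −0.75 ln(1 − 0.259405) = −0.75 ln(0.740595)
  = −0.75 × (-0.300301) = 0.225226 substitutions/site.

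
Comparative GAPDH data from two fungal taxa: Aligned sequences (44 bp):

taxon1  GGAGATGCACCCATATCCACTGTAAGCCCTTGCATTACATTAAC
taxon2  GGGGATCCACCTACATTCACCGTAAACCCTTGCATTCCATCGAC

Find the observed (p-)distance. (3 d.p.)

0.227

The sequences differ at 10 of 44 positions (sites 3, 7, 12, 14, 17, 21, 26, 37, 41, 42).
p = 10/44 = 0.227272… ≈ 0.227 (to 3 d.p.).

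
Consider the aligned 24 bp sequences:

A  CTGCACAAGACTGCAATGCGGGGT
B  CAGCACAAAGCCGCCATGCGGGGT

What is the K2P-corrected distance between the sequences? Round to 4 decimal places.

0.2483

Of 24 sites, 3 differences are transitions and 2 are transversions, so P = 3/24 = 0.125 and Q = 2/24 ≈ 0.083333.
Under the Kimura two-parameter model, d = −½ ln(1 − 2P − Q) − ¼ ln(1 − 2Q).
1 − 2P − Q = 0.666667, giving −½ ln(0.666667) = 0.202732.
1 − 2Q = 0.833334, giving −¼ ln(0.833334) = 0.045580.
d = 0.202732 + 0.045580 = 0.248312.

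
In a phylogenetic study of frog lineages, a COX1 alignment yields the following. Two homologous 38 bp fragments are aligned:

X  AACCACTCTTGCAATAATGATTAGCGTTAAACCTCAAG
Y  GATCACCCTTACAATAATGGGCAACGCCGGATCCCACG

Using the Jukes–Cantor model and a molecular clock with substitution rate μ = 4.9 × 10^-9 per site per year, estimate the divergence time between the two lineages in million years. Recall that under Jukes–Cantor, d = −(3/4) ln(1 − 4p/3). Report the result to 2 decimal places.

57.18

The sequences differ at 15 of 38 sites, so p = 15/38 ≈ 0.394737.
d = −(3/4) ln(1 − 4p/3) = −0.75 ln(1 − 0.526316) = −0.75 ln(0.473684)
  = −0.75 × (-0.747215) = 0.560411 substitutions/site.
Under a molecular clock d = 2μt, so t = d/(2μ) = 0.560411 / (2 × 4.9 × 10^-9) = 57.18 million years.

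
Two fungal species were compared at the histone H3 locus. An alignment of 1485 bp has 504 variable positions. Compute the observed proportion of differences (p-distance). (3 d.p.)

p = 504/1485 = 0.339393… ≈ 0.339 (to 3 d.p.).

0.339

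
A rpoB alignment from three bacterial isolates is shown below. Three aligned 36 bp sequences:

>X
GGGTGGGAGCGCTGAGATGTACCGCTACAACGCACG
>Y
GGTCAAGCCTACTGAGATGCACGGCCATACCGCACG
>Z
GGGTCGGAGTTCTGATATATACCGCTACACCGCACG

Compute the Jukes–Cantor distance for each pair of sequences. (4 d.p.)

X–Y: 13/36 sites differ → p ≈ 0.361111, d = −0.75 ln(1 − 0.481481) = 0.492584 ≈ 0.4926.
X–Z: 6/36 sites differ → p ≈ 0.166667, d = −0.75 ln(1 − 0.222223) = 0.188487 ≈ 0.1885.
Y–Z: 13/36 sites differ → p ≈ 0.361111, d = −0.75 ln(1 − 0.481481) = 0.492584 ≈ 0.4926.

d(X,Y) = 0.4926, d(X,Z) = 0.1885, d(Y,Z) = 0.4926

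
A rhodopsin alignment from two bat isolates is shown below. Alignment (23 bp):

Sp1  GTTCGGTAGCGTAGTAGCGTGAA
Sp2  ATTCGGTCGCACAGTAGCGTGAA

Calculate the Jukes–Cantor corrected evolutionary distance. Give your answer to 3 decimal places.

The sequences differ at 4 of 23 sites (1, 8, 11, 12), so p = 4/23 ≈ 0.173913.
d = −(3/4) ln(1 − 4p/3) = −0.75 ln(1 − 0.231884) = −0.75 ln(0.768116)
  = −0.75 × (-0.263815) = 0.197861 substitutions/site.

0.198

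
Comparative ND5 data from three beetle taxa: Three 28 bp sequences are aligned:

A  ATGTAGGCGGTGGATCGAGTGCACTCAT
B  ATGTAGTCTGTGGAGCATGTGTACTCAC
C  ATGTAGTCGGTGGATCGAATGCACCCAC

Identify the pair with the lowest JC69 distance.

A and C

A–B: 7/28 differ, p = 0.250, d = 0.304.
A–C: 4/28 differ, p = 0.143, d = 0.158.
B–C: 7/28 differ, p = 0.250, d = 0.304.
The smallest distance is between A and C.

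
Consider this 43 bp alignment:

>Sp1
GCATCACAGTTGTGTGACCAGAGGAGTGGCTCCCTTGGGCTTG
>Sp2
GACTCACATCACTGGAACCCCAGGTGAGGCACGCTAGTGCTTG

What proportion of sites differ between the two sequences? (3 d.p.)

The sequences differ at 16 of 43 positions.
p = 16/43 = 0.372093… ≈ 0.372 (to 3 d.p.).

0.372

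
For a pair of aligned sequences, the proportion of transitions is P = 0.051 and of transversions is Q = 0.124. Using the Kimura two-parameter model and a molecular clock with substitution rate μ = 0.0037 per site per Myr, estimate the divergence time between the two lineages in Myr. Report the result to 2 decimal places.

Under the Kimura two-parameter model, d = −½ ln(1 − 2P − Q) − ¼ ln(1 − 2Q).
1 − 2P − Q = 0.774, giving −½ ln(0.774) = 0.128092.
1 − 2Q = 0.752, giving −¼ ln(0.752) = 0.071255.
d = 0.128092 + 0.071255 = 0.199347.
Under a molecular clock d = 2μt, so t = d/(2μ) = 0.199347 / (2 × 0.0037) = 26.94 Myr.

26.94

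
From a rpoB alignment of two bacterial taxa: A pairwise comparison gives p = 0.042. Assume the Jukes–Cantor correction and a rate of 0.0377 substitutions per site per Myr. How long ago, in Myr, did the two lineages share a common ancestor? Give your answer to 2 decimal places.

0.57

d = −(3/4) ln(1 − 4p/3) = −0.75 ln(1 − 0.056) = −0.75 ln(0.944)
  = −0.75 × (-0.057629) = 0.043222 substitutions/site.
Under a molecular clock d = 2μt, so t = d/(2μ) = 0.043222 / (2 × 0.0377) = 0.57 Myr.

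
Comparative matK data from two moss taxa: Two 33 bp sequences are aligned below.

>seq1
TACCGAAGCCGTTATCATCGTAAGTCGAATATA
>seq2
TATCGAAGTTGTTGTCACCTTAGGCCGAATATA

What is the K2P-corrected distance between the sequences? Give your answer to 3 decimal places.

0.319

Of 33 sites, 7 differences are transitions and 1 are transversions, so P = 7/33 ≈ 0.212121 and Q = 1/33 ≈ 0.030303.
Under the Kimura two-parameter model, d = −½ ln(1 − 2P − Q) − ¼ ln(1 − 2Q).
1 − 2P − Q = 0.545455, giving −½ ln(0.545455) = 0.303067.
1 − 2Q = 0.939394, giving −¼ ln(0.939394) = 0.015630.
d = 0.303067 + 0.015630 = 0.318697.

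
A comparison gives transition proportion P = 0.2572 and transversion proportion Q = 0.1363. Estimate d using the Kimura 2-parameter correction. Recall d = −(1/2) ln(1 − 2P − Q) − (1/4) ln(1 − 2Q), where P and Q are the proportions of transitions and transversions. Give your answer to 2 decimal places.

0.61

Under the Kimura two-parameter model, d = −½ ln(1 − 2P − Q) − ¼ ln(1 − 2Q).
1 − 2P − Q = 0.3493, giving −½ ln(0.3493) = 0.525912.
1 − 2Q = 0.7274, giving −¼ ln(0.7274) = 0.079570.
d = 0.525912 + 0.079570 = 0.605482.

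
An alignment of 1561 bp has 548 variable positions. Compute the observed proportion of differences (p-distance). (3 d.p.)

p = 548/1561 = 0.351057… ≈ 0.351 (to 3 d.p.).

0.351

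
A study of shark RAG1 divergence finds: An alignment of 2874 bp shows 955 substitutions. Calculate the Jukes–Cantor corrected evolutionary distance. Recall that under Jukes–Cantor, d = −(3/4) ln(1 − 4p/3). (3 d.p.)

p = 955/2874 ≈ 0.332289.
d = −(3/4) ln(1 − 4p/3) = −0.75 ln(1 − 0.443052) = −0.75 ln(0.556948)
  = −0.75 × (-0.585283) = 0.438962 substitutions/site.

0.439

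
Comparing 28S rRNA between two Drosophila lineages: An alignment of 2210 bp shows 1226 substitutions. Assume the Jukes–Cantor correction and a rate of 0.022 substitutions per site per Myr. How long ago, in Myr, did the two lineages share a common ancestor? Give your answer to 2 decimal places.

22.94

p = 1226/2210 ≈ 0.554751.
d = −(3/4) ln(1 − 4p/3) = −0.75 ln(1 − 0.739668) = −0.75 ln(0.260332)
  = −0.75 × (-1.345798) = 1.009349 substitutions/site.
Under a molecular clock d = 2μt, so t = d/(2μ) = 1.009349 / (2 × 0.022) = 22.94 Myr.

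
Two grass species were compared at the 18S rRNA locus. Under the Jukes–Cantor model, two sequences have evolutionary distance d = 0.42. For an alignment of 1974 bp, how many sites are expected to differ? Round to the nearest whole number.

635

Invert JC69: p = (3/4)(1 − e^(−4d/3)) = 0.75 × (1 − e^(-0.56)) = 0.75 × (1 − 0.571209) = 0.321593.
Expected differing sites = pL ≈ 0.321593 × 1974 = 634.824582 ≈ 635.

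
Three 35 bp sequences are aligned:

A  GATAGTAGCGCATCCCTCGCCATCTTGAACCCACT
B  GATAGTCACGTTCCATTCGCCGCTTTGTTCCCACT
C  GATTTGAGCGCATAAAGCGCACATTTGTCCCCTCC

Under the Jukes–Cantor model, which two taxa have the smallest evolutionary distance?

A and B

A–B: 12/35 differ, p = 0.343, d = 0.458.
A–C: 15/35 differ, p = 0.429, d = 0.635.
B–C: 17/35 differ, p = 0.486, d = 0.782.
The smallest distance is between A and B.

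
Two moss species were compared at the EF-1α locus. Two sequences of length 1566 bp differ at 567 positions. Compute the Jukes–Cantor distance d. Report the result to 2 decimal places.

0.49

p = 567/1566 ≈ 0.362069.
d = −(3/4) ln(1 − 4p/3) = −0.75 ln(1 − 0.482759) = −0.75 ln(0.517241)
  = −0.75 × (-0.659246) = 0.494435 substitutions/site.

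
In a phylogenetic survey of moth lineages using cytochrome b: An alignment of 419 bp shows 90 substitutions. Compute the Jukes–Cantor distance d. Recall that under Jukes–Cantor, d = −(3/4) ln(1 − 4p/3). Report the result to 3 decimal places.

0.253

p = 90/419 ≈ 0.214797.
d = −(3/4) ln(1 − 4p/3) = −0.75 ln(1 − 0.286396) = −0.75 ln(0.713604)
  = −0.75 × (-0.337427) = 0.253070 substitutions/site.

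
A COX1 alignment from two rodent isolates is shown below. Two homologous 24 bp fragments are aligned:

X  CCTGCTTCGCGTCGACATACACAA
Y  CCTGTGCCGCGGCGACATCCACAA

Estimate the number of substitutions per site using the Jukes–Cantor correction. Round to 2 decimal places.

0.24

The sequences differ at 5 of 24 sites (5, 6, 7, 12, 19), so p = 5/24 ≈ 0.208333.
d = −(3/4) ln(1 − 4p/3) = −0.75 ln(1 − 0.277777) = −0.75 ln(0.722223)
  = −0.75 × (-0.325421) = 0.244066 substitutions/site.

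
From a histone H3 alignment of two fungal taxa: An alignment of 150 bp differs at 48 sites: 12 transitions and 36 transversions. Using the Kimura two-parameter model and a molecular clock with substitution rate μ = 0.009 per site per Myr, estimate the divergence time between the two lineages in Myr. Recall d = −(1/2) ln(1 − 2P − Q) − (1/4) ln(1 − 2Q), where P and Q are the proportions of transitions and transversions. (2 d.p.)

P = 12/150 = 0.08 and Q = 36/150 = 0.24.
Under the Kimura two-parameter model, d = −½ ln(1 − 2P − Q) − ¼ ln(1 − 2Q).
1 − 2P − Q = 0.6, giving −½ ln(0.6) = 0.255413.
1 − 2Q = 0.52, giving −¼ ln(0.52) = 0.163482.
d = 0.255413 + 0.163482 = 0.418895.
Under a molecular clock d = 2μt, so t = d/(2μ) = 0.418895 / (2 × 0.009) = 23.27 Myr.

23.27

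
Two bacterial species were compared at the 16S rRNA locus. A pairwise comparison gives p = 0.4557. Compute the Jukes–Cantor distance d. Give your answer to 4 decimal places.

0.7016

d = −(3/4) ln(1 − 4p/3) = −0.75 ln(1 − 0.6076) = −0.75 ln(0.3924)
  = −0.75 × (-0.935474) = 0.701606 substitutions/site.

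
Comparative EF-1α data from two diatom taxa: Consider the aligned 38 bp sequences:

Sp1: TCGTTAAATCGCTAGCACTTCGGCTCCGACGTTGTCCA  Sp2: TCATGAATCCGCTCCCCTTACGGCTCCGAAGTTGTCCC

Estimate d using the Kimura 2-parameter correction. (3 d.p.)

0.366

Of 38 sites, 3 differences are transitions and 8 are transversions, so P = 3/38 ≈ 0.078947 and Q = 8/38 ≈ 0.210526.
Under the Kimura two-parameter model, d = −½ ln(1 − 2P − Q) − ¼ ln(1 − 2Q).
1 − 2P − Q = 0.63158, giving −½ ln(0.63158) = 0.229765.
1 − 2Q = 0.578948, giving −¼ ln(0.578948) = 0.136636.
d = 0.229765 + 0.136636 = 0.366401.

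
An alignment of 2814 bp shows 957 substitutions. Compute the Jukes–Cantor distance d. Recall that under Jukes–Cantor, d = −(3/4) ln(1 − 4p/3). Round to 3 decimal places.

p = 957/2814 ≈ 0.340085.
d = −(3/4) ln(1 − 4p/3) = −0.75 ln(1 − 0.453447) = −0.75 ln(0.546553)
  = −0.75 × (-0.604124) = 0.453093 substitutions/site.

0.453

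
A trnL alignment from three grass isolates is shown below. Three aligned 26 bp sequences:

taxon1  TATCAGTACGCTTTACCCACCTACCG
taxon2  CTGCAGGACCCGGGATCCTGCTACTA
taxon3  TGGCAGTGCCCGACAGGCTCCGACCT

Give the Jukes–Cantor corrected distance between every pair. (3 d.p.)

taxon1–taxon2: 13/26 sites differ → p = 0.5, d = −0.75 ln(1 − 0.666667) = 0.823960 ≈ 0.824.
taxon1–taxon3: 12/26 sites differ → p ≈ 0.461538, d = −0.75 ln(1 − 0.615384) = 0.716632 ≈ 0.717.
taxon2–taxon3: 12/26 sites differ → p ≈ 0.461538, d = −0.75 ln(1 − 0.615384) = 0.716632 ≈ 0.717.

d(taxon1,taxon2) = 0.824, d(taxon1,taxon3) = 0.717, d(taxon2,taxon3) = 0.717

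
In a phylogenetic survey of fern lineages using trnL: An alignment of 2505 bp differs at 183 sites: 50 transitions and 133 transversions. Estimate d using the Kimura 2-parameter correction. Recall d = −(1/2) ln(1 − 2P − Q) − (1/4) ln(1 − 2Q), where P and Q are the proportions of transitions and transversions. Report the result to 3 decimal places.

P = 50/2505 ≈ 0.01996 and Q = 133/2505 ≈ 0.053094.
Under the Kimura two-parameter model, d = −½ ln(1 − 2P − Q) − ¼ ln(1 − 2Q).
1 − 2P − Q = 0.906986, giving −½ ln(0.906986) = 0.048814.
1 − 2Q = 0.893812, giving −¼ ln(0.893812) = 0.028065.
d = 0.048814 + 0.028065 = 0.076879.

0.077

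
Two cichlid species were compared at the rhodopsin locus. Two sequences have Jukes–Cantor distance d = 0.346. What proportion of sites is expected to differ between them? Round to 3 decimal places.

0.277

p = (3/4)(1 − e^(−4d/3)) = 0.75 × (1 − e^(-0.461333)) = 0.75 × (1 − 0.630443) = 0.277168.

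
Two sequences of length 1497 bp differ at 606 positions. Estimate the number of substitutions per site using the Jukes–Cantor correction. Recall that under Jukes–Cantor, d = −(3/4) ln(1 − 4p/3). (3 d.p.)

p = 606/1497 ≈ 0.40481.
d = −(3/4) ln(1 − 4p/3) = −0.75 ln(1 − 0.539747) = −0.75 ln(0.460253)
  = −0.75 × (-0.775979) = 0.581984 substitutions/site.

0.582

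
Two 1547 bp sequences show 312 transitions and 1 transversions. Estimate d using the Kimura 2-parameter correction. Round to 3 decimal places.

0.259

P = 312/1547 ≈ 0.201681 and Q = 1/1547 ≈ 0.000646.
Under the Kimura two-parameter model, d = −½ ln(1 − 2P − Q) − ¼ ln(1 − 2Q).
1 − 2P − Q = 0.595992, giving −½ ln(0.595992) = 0.258764.
1 − 2Q = 0.998708, giving −¼ ln(0.998708) = 0.000323.
d = 0.258764 + 0.000323 = 0.259087.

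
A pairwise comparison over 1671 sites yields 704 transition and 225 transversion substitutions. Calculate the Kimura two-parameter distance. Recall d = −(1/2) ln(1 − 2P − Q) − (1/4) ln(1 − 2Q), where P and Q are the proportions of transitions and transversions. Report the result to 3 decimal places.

P = 704/1671 ≈ 0.421305 and Q = 225/1671 ≈ 0.13465.
Under the Kimura two-parameter model, d = −½ ln(1 − 2P − Q) − ¼ ln(1 − 2Q).
1 − 2P − Q = 0.02274, giving −½ ln(0.02274) = 1.891815.
1 − 2Q = 0.7307, giving −¼ ln(0.7307) = 0.078438.
d = 1.891815 + 0.078438 = 1.970253.

1.970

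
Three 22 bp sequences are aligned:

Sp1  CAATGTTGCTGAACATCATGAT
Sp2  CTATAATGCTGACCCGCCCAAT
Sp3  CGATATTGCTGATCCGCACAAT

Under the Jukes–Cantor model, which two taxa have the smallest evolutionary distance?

Sp1–Sp2: 9/22 differ, p = 0.409, d = 0.591.
Sp1–Sp3: 7/22 differ, p = 0.318, d = 0.414.
Sp2–Sp3: 4/22 differ, p = 0.182, d = 0.208.
The smallest distance is between Sp2 and Sp3.

Sp2 and Sp3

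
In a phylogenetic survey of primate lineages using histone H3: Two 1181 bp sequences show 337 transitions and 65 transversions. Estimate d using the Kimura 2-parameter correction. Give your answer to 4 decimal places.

P = 337/1181 ≈ 0.285351 and Q = 65/1181 ≈ 0.055038.
Under the Kimura two-parameter model, d = −½ ln(1 − 2P − Q) − ¼ ln(1 − 2Q).
1 − 2P − Q = 0.37426, giving −½ ln(0.37426) = 0.491402.
1 − 2Q = 0.889924, giving −¼ ln(0.889924) = 0.029155.
d = 0.491402 + 0.029155 = 0.520557.

0.5206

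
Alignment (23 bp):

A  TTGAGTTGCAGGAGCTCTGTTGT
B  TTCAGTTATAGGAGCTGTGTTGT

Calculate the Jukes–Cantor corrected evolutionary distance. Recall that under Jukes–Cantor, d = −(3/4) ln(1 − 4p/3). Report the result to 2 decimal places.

0.20

The sequences differ at 4 of 23 sites (3, 8, 9, 17), so p = 4/23 ≈ 0.173913.
d = −(3/4) ln(1 − 4p/3) = −0.75 ln(1 − 0.231884) = −0.75 ln(0.768116)
  = −0.75 × (-0.263815) = 0.197861 substitutions/site.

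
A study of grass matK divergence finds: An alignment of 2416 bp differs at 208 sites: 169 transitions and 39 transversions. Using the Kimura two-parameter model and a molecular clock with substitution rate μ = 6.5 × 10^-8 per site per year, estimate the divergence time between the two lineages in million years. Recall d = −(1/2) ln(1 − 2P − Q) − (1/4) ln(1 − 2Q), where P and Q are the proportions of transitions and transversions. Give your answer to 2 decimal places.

0.72

P = 169/2416 ≈ 0.06995 and Q = 39/2416 ≈ 0.016142.
Under the Kimura two-parameter model, d = −½ ln(1 − 2P − Q) − ¼ ln(1 − 2Q).
1 − 2P − Q = 0.843958, giving −½ ln(0.843958) = 0.084826.
1 − 2Q = 0.967716, giving −¼ ln(0.967716) = 0.008204.
d = 0.084826 + 0.008204 = 0.093030.
Under a molecular clock d = 2μt, so t = d/(2μ) = 0.093030 / (2 × 6.5 × 10^-8) = 0.72 million years.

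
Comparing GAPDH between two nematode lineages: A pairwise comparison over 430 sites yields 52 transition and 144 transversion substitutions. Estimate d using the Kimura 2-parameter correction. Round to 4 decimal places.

P = 52/430 ≈ 0.12093 and Q = 144/430 ≈ 0.334884.
Under the Kimura two-parameter model, d = −½ ln(1 − 2P − Q) − ¼ ln(1 − 2Q).
1 − 2P − Q = 0.423256, giving −½ ln(0.423256) = 0.429889.
1 − 2Q = 0.330232, giving −¼ ln(0.330232) = 0.276990.
d = 0.429889 + 0.276990 = 0.706879.

0.7069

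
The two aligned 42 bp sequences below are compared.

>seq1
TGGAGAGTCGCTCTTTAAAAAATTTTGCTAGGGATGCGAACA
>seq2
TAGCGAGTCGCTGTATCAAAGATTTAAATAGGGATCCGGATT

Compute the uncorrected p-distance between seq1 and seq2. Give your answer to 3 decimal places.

0.310

The sequences differ at 13 of 42 positions.
p = 13/42 = 0.309523… ≈ 0.310 (to 3 d.p.).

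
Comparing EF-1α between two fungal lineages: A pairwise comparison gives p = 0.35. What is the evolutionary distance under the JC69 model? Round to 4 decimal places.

0.4715

d = −(3/4) ln(1 − 4p/3) = −0.75 ln(1 − 0.466667) = −0.75 ln(0.533333)
  = −0.75 × (-0.628609) = 0.471457 substitutions/site.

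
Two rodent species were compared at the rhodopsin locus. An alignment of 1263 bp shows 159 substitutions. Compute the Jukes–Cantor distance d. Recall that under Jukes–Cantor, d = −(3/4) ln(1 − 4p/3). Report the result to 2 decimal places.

0.14

p = 159/1263 ≈ 0.125891.
d = −(3/4) ln(1 − 4p/3) = −0.75 ln(1 − 0.167855) = −0.75 ln(0.832145)
  = −0.75 × (-0.183749) = 0.137812 substitutions/site.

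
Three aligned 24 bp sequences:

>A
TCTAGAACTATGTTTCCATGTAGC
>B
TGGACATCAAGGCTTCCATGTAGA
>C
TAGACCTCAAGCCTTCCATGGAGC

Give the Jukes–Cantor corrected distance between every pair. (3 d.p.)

d(A,B) = 0.441, d(A,C) = 0.608, d(B,C) = 0.244

A–B: 8/24 sites differ → p ≈ 0.333333, d = −0.75 ln(1 − 0.444444) = 0.440839 ≈ 0.441.
A–C: 10/24 sites differ → p ≈ 0.416667, d = −0.75 ln(1 − 0.555556) = 0.608198 ≈ 0.608.
B–C: 5/24 sites differ → p ≈ 0.208333, d = −0.75 ln(1 − 0.277777) = 0.244066 ≈ 0.244.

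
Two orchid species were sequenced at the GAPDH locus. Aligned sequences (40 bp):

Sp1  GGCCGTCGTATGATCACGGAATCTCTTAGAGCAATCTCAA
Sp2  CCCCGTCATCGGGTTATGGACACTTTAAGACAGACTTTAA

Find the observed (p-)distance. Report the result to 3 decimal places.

0.450

The sequences differ at 18 of 40 positions.
p = 18/40 = 0.450.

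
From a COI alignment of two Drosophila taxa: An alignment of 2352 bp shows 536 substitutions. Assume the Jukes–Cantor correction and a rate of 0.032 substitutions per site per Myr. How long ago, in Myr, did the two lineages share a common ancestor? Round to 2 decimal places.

4.24

p = 536/2352 ≈ 0.227891.
d = −(3/4) ln(1 − 4p/3) = −0.75 ln(1 − 0.303855) = −0.75 ln(0.696145)
  = −0.75 × (-0.362197) = 0.271648 substitutions/site.
Under a molecular clock d = 2μt, so t = d/(2μ) = 0.271648 / (2 × 0.032) = 4.24 Myr.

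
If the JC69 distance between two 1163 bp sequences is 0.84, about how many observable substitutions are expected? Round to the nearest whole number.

Invert JC69: p = (3/4)(1 − e^(−4d/3)) = 0.75 × (1 − e^(-1.12)) = 0.75 × (1 − 0.326280) = 0.505290.
Expected differing sites = pL ≈ 0.505290 × 1163 = 587.65227 ≈ 588.

588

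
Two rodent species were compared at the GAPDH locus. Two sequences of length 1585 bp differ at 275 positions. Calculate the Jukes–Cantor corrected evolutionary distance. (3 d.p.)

0.197

p = 275/1585 ≈ 0.173502.
d = −(3/4) ln(1 − 4p/3) = −0.75 ln(1 − 0.231336) = −0.75 ln(0.768664)
  = −0.75 × (-0.263101) = 0.197326 substitutions/site.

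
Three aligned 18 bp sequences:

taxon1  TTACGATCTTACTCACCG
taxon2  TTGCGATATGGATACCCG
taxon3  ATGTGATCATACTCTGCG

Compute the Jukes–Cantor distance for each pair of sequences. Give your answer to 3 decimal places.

taxon1–taxon2: 7/18 sites differ → p ≈ 0.388889, d = −0.75 ln(1 − 0.518519) = 0.548166 ≈ 0.548.
taxon1–taxon3: 6/18 sites differ → p ≈ 0.333333, d = −0.75 ln(1 − 0.444444) = 0.440839 ≈ 0.441.
taxon2–taxon3: 10/18 sites differ → p ≈ 0.555556, d = −0.75 ln(1 − 0.740741) = 1.012446 ≈ 1.012.

d(taxon1,taxon2) = 0.548, d(taxon1,taxon3) = 0.441, d(taxon2,taxon3) = 1.012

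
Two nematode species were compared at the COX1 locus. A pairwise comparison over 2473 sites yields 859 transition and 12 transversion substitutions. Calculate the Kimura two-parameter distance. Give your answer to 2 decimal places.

P = 859/2473 ≈ 0.347351 and Q = 12/2473 ≈ 0.004852.
Under the Kimura two-parameter model, d = −½ ln(1 − 2P − Q) − ¼ ln(1 − 2Q).
1 − 2P − Q = 0.300446, giving −½ ln(0.300446) = 0.601244.
1 − 2Q = 0.990296, giving −¼ ln(0.990296) = 0.002438.
d = 0.601244 + 0.002438 = 0.603682.

0.60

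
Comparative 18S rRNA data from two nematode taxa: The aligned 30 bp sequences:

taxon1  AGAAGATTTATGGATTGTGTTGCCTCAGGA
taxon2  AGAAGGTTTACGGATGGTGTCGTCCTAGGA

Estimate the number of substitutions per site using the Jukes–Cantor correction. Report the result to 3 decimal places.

0.280

The sequences differ at 7 of 30 sites (6, 11, 16, 21, 23, 25, 26), so p = 7/30 ≈ 0.233333.
d = −(3/4) ln(1 − 4p/3) = −0.75 ln(1 − 0.311111) = −0.75 ln(0.688889)
  = −0.75 × (-0.372675) = 0.279506 substitutions/site.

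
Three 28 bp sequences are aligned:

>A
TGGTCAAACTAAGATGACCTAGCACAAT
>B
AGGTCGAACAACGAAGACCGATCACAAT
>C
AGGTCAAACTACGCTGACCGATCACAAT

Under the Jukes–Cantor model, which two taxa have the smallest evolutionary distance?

A–B: 7/28 differ, p = 0.250, d = 0.304.
A–C: 5/28 differ, p = 0.179, d = 0.204.
B–C: 4/28 differ, p = 0.143, d = 0.158.
The smallest distance is between B and C.

B and C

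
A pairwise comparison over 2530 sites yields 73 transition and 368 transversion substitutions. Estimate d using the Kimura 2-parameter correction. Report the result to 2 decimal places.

0.20

P = 73/2530 ≈ 0.028854 and Q = 368/2530 ≈ 0.145455.
Under the Kimura two-parameter model, d = −½ ln(1 − 2P − Q) − ¼ ln(1 − 2Q).
1 − 2P − Q = 0.796837, giving −½ ln(0.796837) = 0.113553.
1 − 2Q = 0.70909, giving −¼ ln(0.70909) = 0.085943.
d = 0.113553 + 0.085943 = 0.199496.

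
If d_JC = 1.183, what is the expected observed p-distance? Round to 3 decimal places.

p = (3/4)(1 − e^(−4d/3)) = 0.75 × (1 − e^(-1.577333)) = 0.75 × (1 − 0.206525) = 0.595106.

0.595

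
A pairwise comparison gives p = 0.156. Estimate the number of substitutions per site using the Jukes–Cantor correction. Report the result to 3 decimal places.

d = −(3/4) ln(1 − 4p/3) = −0.75 ln(1 − 0.208) = −0.75 ln(0.792)
  = −0.75 × (-0.233194) = 0.174896 substitutions/site.

0.175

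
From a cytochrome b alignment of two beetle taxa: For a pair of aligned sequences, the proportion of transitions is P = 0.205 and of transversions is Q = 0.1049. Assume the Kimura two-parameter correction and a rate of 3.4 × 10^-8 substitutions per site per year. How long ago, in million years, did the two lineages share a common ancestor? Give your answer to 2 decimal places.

Under the Kimura two-parameter model, d = −½ ln(1 − 2P − Q) − ¼ ln(1 − 2Q).
1 − 2P − Q = 0.4851, giving −½ ln(0.4851) = 0.361700.
1 − 2Q = 0.7902, giving −¼ ln(0.7902) = 0.058867.
d = 0.361700 + 0.058867 = 0.420567.
Under a molecular clock d = 2μt, so t = d/(2μ) = 0.420567 / (2 × 3.4 × 10^-8) = 6.18 million years.

6.18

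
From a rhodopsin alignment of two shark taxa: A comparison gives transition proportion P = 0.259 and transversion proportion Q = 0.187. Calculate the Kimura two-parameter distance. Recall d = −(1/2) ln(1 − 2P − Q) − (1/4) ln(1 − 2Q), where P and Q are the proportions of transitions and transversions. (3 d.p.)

Under the Kimura two-parameter model, d = −½ ln(1 − 2P − Q) − ¼ ln(1 − 2Q).
1 − 2P − Q = 0.295, giving −½ ln(0.295) = 0.610390.
1 − 2Q = 0.626, giving −¼ ln(0.626) = 0.117101.
d = 0.610390 + 0.117101 = 0.727491.

0.727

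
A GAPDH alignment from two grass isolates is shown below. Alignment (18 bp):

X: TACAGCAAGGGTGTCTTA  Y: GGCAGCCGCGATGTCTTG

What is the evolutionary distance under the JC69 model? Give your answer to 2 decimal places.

The sequences differ at 7 of 18 sites (1, 2, 7, 8, 9, 11, 18), so p = 7/18 ≈ 0.388889.
d = −(3/4) ln(1 − 4p/3) = −0.75 ln(1 − 0.518519) = −0.75 ln(0.481481)
  = −0.75 × (-0.730889) = 0.548167 substitutions/site.

0.55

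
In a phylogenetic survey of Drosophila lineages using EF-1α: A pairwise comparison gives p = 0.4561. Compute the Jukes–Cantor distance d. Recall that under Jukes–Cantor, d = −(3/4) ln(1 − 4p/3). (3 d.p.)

d = −(3/4) ln(1 − 4p/3) = −0.75 ln(1 − 0.608133) = −0.75 ln(0.391867)
  = −0.75 × (-0.936833) = 0.702625 substitutions/site.

0.703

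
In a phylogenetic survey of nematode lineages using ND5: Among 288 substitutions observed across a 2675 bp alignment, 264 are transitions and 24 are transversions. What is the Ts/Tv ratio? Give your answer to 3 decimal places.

R = 264/24 = 11.000.

11.000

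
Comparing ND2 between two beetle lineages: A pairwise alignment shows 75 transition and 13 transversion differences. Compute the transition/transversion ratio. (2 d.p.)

R = 75/13 = 5.769230… ≈ 5.77 (to 2 d.p.).

5.77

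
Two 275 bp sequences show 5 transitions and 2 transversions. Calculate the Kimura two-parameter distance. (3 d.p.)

0.026

P = 5/275 ≈ 0.018182 and Q = 2/275 ≈ 0.007273.
Under the Kimura two-parameter model, d = −½ ln(1 − 2P − Q) − ¼ ln(1 − 2Q).
1 − 2P − Q = 0.956363, giving −½ ln(0.956363) = 0.022309.
1 − 2Q = 0.985454, giving −¼ ln(0.985454) = 0.003663.
d = 0.022309 + 0.003663 = 0.025972.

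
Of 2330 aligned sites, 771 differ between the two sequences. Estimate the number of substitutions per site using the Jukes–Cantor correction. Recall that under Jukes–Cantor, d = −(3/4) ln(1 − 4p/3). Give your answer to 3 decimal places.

p = 771/2330 ≈ 0.330901.
d = −(3/4) ln(1 − 4p/3) = −0.75 ln(1 − 0.441201) = −0.75 ln(0.558799)
  = −0.75 × (-0.581965) = 0.436474 substitutions/site.

0.436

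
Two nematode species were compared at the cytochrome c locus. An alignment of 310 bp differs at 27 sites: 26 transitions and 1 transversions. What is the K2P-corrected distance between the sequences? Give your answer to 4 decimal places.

0.0954

P = 26/310 ≈ 0.083871 and Q = 1/310 ≈ 0.003226.
Under the Kimura two-parameter model, d = −½ ln(1 − 2P − Q) − ¼ ln(1 − 2Q).
1 − 2P − Q = 0.829032, giving −½ ln(0.829032) = 0.093748.
1 − 2Q = 0.993548, giving −¼ ln(0.993548) = 0.001618.
d = 0.093748 + 0.001618 = 0.095366.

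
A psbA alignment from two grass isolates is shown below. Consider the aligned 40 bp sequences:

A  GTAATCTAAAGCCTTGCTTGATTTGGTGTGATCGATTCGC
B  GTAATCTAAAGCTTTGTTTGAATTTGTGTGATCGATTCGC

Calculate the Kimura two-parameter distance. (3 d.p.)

Of 40 sites, 2 differences are transitions and 2 are transversions, so P = 2/40 = 0.05 and Q = 2/40 = 0.05.
Under the Kimura two-parameter model, d = −½ ln(1 − 2P − Q) − ¼ ln(1 − 2Q).
1 − 2P − Q = 0.85, giving −½ ln(0.85) = 0.081259.
1 − 2Q = 0.9, giving −¼ ln(0.9) = 0.026340.
d = 0.081259 + 0.026340 = 0.107599.

0.108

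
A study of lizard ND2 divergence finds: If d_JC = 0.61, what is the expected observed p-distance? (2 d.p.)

0.42

p = (3/4)(1 − e^(−4d/3)) = 0.75 × (1 − e^(-0.813333)) = 0.75 × (1 − 0.443378) = 0.417467.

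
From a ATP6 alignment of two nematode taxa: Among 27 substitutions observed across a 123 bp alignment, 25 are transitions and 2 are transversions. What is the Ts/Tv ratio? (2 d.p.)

R = 25/2 = 12.50.

12.50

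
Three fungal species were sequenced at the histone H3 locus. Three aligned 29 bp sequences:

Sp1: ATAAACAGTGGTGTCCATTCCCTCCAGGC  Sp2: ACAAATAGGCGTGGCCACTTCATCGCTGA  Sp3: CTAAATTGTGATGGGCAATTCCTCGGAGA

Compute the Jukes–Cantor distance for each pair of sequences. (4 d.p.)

Sp1–Sp2: 12/29 sites differ → p ≈ 0.413793, d = −0.75 ln(1 − 0.551724) = 0.601760 ≈ 0.6018.
Sp1–Sp3: 12/29 sites differ → p ≈ 0.413793, d = −0.75 ln(1 − 0.551724) = 0.601760 ≈ 0.6018.
Sp2–Sp3: 11/29 sites differ → p ≈ 0.37931, d = −0.75 ln(1 − 0.505747) = 0.528531 ≈ 0.5285.

d(Sp1,Sp2) = 0.6018, d(Sp1,Sp3) = 0.6018, d(Sp2,Sp3) = 0.5285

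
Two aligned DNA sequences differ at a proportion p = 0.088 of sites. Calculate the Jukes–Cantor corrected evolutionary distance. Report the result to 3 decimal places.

0.094

d = −(3/4) ln(1 − 4p/3) = −0.75 ln(1 − 0.117333) = −0.75 ln(0.882667)
  = −0.75 × (-0.124807) = 0.093605 substitutions/site.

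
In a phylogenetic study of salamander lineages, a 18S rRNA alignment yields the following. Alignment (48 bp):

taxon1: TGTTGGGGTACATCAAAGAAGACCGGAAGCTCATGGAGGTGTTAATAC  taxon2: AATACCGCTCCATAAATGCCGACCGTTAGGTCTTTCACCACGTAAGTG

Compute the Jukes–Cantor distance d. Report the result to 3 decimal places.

The sequences differ at 25 of 48 sites, so p = 25/48 ≈ 0.520833.
d = −(3/4) ln(1 − 4p/3) = −0.75 ln(1 − 0.694444) = −0.75 ln(0.305556)
  = −0.75 × (-1.185622) = 0.889217 substitutions/site.

0.889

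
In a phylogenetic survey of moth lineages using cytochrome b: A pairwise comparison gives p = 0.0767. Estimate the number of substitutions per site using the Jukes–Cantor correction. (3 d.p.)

0.081

d = −(3/4) ln(1 − 4p/3) = −0.75 ln(1 − 0.102267) = −0.75 ln(0.897733)
  = −0.75 × (-0.107883) = 0.080912 substitutions/site.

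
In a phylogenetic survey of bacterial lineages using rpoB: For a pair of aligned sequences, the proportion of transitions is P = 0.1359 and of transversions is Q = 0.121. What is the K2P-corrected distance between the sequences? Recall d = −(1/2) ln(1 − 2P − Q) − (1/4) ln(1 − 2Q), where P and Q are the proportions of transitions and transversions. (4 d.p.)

0.3187

Under the Kimura two-parameter model, d = −½ ln(1 − 2P − Q) − ¼ ln(1 − 2Q).
1 − 2P − Q = 0.6072, giving −½ ln(0.6072) = 0.249449.
1 − 2Q = 0.758, giving −¼ ln(0.758) = 0.069268.
d = 0.249449 + 0.069268 = 0.318717.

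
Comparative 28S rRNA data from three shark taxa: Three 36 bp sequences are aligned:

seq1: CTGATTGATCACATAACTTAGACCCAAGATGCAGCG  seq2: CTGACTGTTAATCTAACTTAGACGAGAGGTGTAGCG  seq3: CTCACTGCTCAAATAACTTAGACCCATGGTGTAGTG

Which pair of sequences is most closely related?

seq1–seq2: 10/36 differ, p = 0.278, d = 0.347.
seq1–seq3: 8/36 differ, p = 0.222, d = 0.264.
seq2–seq3: 10/36 differ, p = 0.278, d = 0.347.
The smallest distance is between seq1 and seq3.

seq1 and seq3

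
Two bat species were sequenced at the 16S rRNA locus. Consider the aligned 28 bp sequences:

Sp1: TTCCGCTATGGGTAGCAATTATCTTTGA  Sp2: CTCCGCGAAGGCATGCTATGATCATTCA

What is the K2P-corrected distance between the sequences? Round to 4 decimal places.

Of 28 sites, 1 differences are transitions and 9 are transversions, so P = 1/28 ≈ 0.035714 and Q = 9/28 ≈ 0.321429.
Under the Kimura two-parameter model, d = −½ ln(1 − 2P − Q) − ¼ ln(1 − 2Q).
1 − 2P − Q = 0.607143, giving −½ ln(0.607143) = 0.249495.
1 − 2Q = 0.357142, giving −¼ ln(0.357142) = 0.257405.
d = 0.249495 + 0.257405 = 0.506900.

0.5069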